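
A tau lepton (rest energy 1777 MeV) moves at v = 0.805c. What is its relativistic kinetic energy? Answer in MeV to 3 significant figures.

K ≈ 1220 MeV

γ = 1/√(1 − 0.805²) = 1.6856
K = (γ − 1)m₀c² = (1.6856 − 1) × 1777 MeV = 0.68556 × 1777 MeV = 1220 MeV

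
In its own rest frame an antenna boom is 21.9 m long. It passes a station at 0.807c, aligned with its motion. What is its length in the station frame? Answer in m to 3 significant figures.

γ = 1/√(1 − 0.807²) = 1.6933
Length contraction: L = L₀/γ = 21.9/1.6933 = 12.9 m

L ≈ 12.9 m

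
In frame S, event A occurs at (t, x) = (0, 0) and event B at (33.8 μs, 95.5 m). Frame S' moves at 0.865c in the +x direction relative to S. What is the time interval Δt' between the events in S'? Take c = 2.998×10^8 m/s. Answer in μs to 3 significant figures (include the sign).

Δt' ≈ 66.8 μs

γ = 1/√(1 − 0.865²) = 1.9929
Δt' = γ(Δt − vΔx/c²) = 1.9929 × (33.8 μs − 0.865×95.5 m / (2.998×10^8 m/s))
= 1.9929 × (33.524 μs) = 66.8 μs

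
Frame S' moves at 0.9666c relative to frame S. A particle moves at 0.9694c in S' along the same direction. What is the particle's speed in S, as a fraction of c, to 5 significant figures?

Relativistic velocity addition: u = (u' + v)/(1 + u'v/c²)
= (0.9694 + 0.9666)/(1 + 0.9694×0.9666) = 1.9360/1.937022 = 0.99947

u ≈ 0.99947c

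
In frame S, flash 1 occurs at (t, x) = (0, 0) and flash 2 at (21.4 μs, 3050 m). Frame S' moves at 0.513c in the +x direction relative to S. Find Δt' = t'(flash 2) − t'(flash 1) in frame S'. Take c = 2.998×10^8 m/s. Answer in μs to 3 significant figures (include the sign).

γ = 1/√(1 − 0.513²) = 1.1650
Δt' = γ(Δt − vΔx/c²) = 1.1650 × (21.4 μs − 0.513×3050 m / (2.998×10^8 m/s))
= 1.1650 × (16.181 μs) = 18.9 μs

Δt' ≈ 18.9 μs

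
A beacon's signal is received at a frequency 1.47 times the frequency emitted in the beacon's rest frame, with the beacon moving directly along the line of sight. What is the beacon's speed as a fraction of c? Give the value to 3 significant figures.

β ≈ 0.367

f_obs/f_src = √((1+β)/(1−β)) = 1.47  ⇒  (1+β)/(1−β) = 2.1609
β = |1 − D²|/(1 + D²) = |1 − 2.1609|/(1 + 2.1609) = 0.367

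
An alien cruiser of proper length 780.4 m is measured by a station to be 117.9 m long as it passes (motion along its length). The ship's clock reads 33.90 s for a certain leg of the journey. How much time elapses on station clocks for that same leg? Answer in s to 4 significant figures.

Length contraction ⇒ γ = L₀/L = 780.4/117.9 = 6.61917
Time dilation: Δt = γτ₀ = 6.61917 × 33.90 s = 224.4 s

Δt ≈ 224.4 s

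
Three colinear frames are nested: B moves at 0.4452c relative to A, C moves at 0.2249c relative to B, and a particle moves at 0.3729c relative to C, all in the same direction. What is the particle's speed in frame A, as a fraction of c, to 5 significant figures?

u ≈ 0.80025c

Compose boost 2: (0.2249 + 0.4452)/(1 + 0.2249×0.4452) = 0.67010/1.100125 = 0.6091123
Compose boost 3: (0.3729 + 0.6091123)/(1 + 0.3729×0.6091123) = 0.9820123/1.227138 = 0.80025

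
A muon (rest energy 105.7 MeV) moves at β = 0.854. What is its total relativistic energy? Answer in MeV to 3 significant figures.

γ = 1/√(1 − 0.854²) = 1.9221
E = γm₀c² = 1.9221 × 105.7 MeV = 203 MeV

E ≈ 203 MeV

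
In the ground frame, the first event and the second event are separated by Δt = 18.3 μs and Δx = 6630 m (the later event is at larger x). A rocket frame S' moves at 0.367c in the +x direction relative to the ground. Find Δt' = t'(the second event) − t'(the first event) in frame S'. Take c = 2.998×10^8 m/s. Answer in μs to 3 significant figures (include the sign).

γ = 1/√(1 − 0.367²) = 1.0750
Δt' = γ(Δt − vΔx/c²) = 1.0750 × (18.3 μs − 0.367×6630 m / (2.998×10^8 m/s))
= 1.0750 × (10.184 μs) = 10.9 μs

Δt' ≈ 10.9 μs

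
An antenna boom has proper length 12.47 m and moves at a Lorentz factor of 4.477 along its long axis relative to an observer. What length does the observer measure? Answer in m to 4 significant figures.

γ = 4.477 (given)
Length contraction: L = L₀/γ = 12.47/4.477 = 2.785 m

L ≈ 2.785 m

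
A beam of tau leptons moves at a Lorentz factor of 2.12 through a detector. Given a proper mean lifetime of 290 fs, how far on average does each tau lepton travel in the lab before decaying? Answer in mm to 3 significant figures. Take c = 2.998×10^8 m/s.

β = √(1 − 1/γ²) = √(1 − 1/2.12²) = 0.88176
Dilated lifetime: Δt = γτ₀ = 2.12 × 290 fs = 614.80 fs
d = vΔt = 0.88176c × 614.80 fs = 2.6435×10^8 m/s × 6.1480×10^-13 s = 0.163 mm

d ≈ 0.163 mm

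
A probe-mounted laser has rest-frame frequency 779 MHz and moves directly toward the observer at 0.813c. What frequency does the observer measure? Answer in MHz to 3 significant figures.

f_obs ≈ 2430 MHz

Relativistic Doppler: f_obs = f_src √((1+β)/(1−β))
= 779 × √(1.8130/0.18700) = 779 × 3.1137 = 2430 MHz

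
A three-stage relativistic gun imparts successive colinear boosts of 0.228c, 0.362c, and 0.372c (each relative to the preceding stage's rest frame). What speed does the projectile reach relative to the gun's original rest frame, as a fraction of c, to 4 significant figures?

Compose boost 2: (0.362 + 0.228)/(1 + 0.362×0.228) = 0.5900/1.08254 = 0.545017
Compose boost 3: (0.372 + 0.545017)/(1 + 0.372×0.545017) = 0.917017/1.20275 = 0.7624

u ≈ 0.7624c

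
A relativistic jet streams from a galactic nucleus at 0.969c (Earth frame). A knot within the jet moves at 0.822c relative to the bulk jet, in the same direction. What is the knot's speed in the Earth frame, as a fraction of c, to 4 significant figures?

Relativistic velocity addition: u = (u' + v)/(1 + u'v/c²)
= (0.822 + 0.969)/(1 + 0.822×0.969) = 1.791/1.79652 = 0.9969

u ≈ 0.9969c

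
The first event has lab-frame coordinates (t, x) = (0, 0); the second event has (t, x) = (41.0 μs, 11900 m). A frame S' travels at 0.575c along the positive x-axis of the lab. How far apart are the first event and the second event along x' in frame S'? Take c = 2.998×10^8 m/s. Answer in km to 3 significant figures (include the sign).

Δx' ≈ 5.91 km

γ = 1/√(1 − 0.575²) = 1.2223
Δx' = γ(Δx − vΔt) = 1.2223 × (11900 m − 0.575×(2.998×10^8 m/s)×41.0×10^-6 s)
= 1.2223 × (4832.2 m) = 5.91 km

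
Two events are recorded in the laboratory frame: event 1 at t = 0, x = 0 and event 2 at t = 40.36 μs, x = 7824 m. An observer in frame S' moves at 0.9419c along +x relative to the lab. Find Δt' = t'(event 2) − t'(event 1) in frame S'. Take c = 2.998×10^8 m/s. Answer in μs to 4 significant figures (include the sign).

Δt' ≈ 46.98 μs

γ = 1/√(1 − 0.9419²) = 2.97713
Δt' = γ(Δt − vΔx/c²) = 2.97713 × (40.36 μs − 0.9419×7824 m / (2.998×10^8 m/s))
= 2.97713 × (15.7789 μs) = 46.98 μs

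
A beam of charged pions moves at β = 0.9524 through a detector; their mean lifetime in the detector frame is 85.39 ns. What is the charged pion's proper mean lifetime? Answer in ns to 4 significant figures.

γ = 1/√(1 − 0.9524²) = 3.28029
Proper time: τ₀ = Δt/γ = 85.39/3.28029 = 26.03 ns

τ₀ ≈ 26.03 ns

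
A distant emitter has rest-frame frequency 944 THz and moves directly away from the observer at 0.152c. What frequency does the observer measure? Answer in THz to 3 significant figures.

f_obs ≈ 810 THz

Relativistic Doppler: f_obs = f_src √((1−β)/(1+β))
= 944 × √(0.84800/1.1520) = 944 × 0.85797 = 810 THz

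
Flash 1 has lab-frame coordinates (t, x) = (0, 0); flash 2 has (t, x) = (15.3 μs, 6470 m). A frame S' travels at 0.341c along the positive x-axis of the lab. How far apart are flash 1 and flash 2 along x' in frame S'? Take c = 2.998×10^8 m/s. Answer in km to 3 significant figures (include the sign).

γ = 1/√(1 − 0.341²) = 1.0638
Δx' = γ(Δx − vΔt) = 1.0638 × (6470 m − 0.341×(2.998×10^8 m/s)×15.3×10^-6 s)
= 1.0638 × (4905.9 m) = 5.22 km

Δx' ≈ 5.22 km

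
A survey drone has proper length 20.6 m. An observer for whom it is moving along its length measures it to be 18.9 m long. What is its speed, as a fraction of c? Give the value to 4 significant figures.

γ = L₀/L = 20.6/18.9 = 1.08995
β = √(1 − 1/γ²) = 0.3978

β ≈ 0.3978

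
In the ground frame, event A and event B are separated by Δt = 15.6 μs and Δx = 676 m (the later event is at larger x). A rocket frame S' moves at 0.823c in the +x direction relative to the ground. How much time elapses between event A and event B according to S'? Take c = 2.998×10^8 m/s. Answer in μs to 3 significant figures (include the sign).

γ = 1/√(1 − 0.823²) = 1.7604
Δt' = γ(Δt − vΔx/c²) = 1.7604 × (15.6 μs − 0.823×676 m / (2.998×10^8 m/s))
= 1.7604 × (13.744 μs) = 24.2 μs

Δt' ≈ 24.2 μs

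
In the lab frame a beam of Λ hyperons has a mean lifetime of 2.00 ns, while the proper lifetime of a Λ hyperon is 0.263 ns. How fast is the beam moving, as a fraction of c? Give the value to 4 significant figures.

γ = Δt/τ₀ = 2.00/0.263 = 7.60456
β = √(1 − 1/γ²) = √(1 − 1/7.60456²) = 0.9913

β ≈ 0.9913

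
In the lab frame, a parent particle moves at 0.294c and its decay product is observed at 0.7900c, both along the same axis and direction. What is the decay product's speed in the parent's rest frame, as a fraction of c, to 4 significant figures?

u' ≈ 0.6461c

Inverse velocity addition: u' = (u − v)/(1 − uv/c²)
= (0.7900 − 0.294)/(1 − 0.7900×0.294) = 0.4960/0.767740 = 0.6461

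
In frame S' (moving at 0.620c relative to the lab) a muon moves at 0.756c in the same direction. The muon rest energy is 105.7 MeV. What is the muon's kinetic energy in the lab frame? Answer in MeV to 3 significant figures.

u_lab = (0.756 + 0.620)/(1 + 0.756×0.620) = 0.936870
γ = 1/√(1 − 0.936870²) = 2.8598
K = (γ − 1)m₀c² = (2.8598 − 1) × 105.7 = 1.8598 × 105.7 = 197 MeV

K ≈ 197 MeV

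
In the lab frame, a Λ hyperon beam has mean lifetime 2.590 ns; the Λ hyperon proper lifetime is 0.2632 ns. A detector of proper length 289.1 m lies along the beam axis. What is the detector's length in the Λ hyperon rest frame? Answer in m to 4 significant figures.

Time dilation ⇒ γ = Δt/τ₀ = 2.590/0.2632 = 9.84043
Length contraction: L = L₀/γ = 289.1/9.84043 = 29.38 m

L ≈ 29.38 m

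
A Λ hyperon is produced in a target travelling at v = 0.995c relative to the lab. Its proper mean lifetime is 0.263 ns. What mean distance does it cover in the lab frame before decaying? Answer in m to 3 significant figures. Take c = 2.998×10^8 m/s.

d ≈ 0.786 m

γ = 1/√(1 − 0.995²) = 10.013
Dilated lifetime: Δt = γτ₀ = 10.013 × 0.263 ns = 2.6333 ns
d = vΔt = 0.995c × 2.6333 ns = 2.9830×10^8 m/s × 2.6333×10^-9 s = 0.786 m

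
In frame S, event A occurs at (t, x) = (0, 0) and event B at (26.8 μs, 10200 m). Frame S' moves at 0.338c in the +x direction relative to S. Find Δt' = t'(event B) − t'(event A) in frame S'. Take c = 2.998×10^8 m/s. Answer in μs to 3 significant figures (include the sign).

Δt' ≈ 16.3 μs

γ = 1/√(1 − 0.338²) = 1.0625
Δt' = γ(Δt − vΔx/c²) = 1.0625 × (26.8 μs − 0.338×10200 m / (2.998×10^8 m/s))
= 1.0625 × (15.300 μs) = 16.3 μs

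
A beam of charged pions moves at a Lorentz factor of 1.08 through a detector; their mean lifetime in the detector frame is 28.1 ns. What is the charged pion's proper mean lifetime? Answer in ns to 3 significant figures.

τ₀ ≈ 26.0 ns

γ = 1.08 (given)
Proper time: τ₀ = Δt/γ = 28.1/1.08 = 26.0 ns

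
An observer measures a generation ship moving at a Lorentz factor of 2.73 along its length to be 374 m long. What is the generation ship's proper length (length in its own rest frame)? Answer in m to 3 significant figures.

L₀ ≈ 1020 m

γ = 2.73 (given)
L₀ = γL = 2.73 × 374 = 1020 m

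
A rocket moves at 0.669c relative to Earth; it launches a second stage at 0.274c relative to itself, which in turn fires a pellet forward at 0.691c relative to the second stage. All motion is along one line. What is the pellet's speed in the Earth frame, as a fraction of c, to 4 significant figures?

u ≈ 0.9595c

Compose boost 2: (0.274 + 0.669)/(1 + 0.274×0.669) = 0.9430/1.18331 = 0.796920
Compose boost 3: (0.691 + 0.796920)/(1 + 0.691×0.796920) = 1.48792/1.55067 = 0.9595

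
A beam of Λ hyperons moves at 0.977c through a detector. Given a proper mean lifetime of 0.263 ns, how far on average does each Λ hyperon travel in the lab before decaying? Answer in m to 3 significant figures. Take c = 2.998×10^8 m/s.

γ = 1/√(1 − 0.977²) = 4.6896
Dilated lifetime: Δt = γτ₀ = 4.6896 × 0.263 ns = 1.2334 ns
d = vΔt = 0.977c × 1.2334 ns = 2.9290×10^8 m/s × 1.2334×10^-9 s = 0.361 m

d ≈ 0.361 m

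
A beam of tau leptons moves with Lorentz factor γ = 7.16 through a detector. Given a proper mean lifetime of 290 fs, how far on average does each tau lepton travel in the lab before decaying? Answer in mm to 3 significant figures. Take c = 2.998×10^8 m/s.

d ≈ 0.616 mm

β = √(1 − 1/γ²) = √(1 − 1/7.16²) = 0.99020
Dilated lifetime: Δt = γτ₀ = 7.16 × 290 fs = 2076.4 fs
d = vΔt = 0.99020c × 2076.4 fs = 2.9686×10^8 m/s × 2.0764×10^-12 s = 0.616 mm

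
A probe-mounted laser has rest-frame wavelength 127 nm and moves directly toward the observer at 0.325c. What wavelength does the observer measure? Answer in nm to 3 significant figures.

λ_obs ≈ 90.6 nm

Relativistic Doppler: λ_obs = λ_src √((1−β)/(1+β))
= 127 × √(0.67500/1.3250) = 127 × 0.71375 = 90.6 nm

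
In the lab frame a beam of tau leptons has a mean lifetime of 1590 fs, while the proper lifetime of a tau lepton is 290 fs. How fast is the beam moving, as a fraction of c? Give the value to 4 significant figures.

γ = Δt/τ₀ = 1590/290 = 5.48276
β = √(1 − 1/γ²) = √(1 − 1/5.48276²) = 0.9832

β ≈ 0.9832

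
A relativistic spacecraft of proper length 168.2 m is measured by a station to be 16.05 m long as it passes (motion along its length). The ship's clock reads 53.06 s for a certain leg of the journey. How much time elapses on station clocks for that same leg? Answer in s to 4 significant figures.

Length contraction ⇒ γ = L₀/L = 168.2/16.05 = 10.4798
Time dilation: Δt = γτ₀ = 10.4798 × 53.06 s = 556.1 s

Δt ≈ 556.1 s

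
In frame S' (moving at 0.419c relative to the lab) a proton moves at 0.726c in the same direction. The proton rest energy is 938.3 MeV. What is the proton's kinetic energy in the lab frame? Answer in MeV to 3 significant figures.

K ≈ 1020 MeV

u_lab = (0.726 + 0.419)/(1 + 0.726×0.419) = 0.877937
γ = 1/√(1 − 0.877937²) = 2.0887
K = (γ − 1)m₀c² = (2.0887 − 1) × 938.3 = 1.0887 × 938.3 = 1020 MeV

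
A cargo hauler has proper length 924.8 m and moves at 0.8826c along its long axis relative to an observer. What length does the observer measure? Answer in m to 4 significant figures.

γ = 1/√(1 − 0.8826²) = 2.12710
Length contraction: L = L₀/γ = 924.8/2.12710 = 434.8 m

L ≈ 434.8 m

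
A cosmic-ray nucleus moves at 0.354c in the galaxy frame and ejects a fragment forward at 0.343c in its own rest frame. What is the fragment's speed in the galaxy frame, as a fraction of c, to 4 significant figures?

u ≈ 0.6215c

Compose boost 2: (0.343 + 0.354)/(1 + 0.343×0.354) = 0.6970/1.12142 = 0.6215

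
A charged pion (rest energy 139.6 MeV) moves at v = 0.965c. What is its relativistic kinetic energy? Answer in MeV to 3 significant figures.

K ≈ 393 MeV

γ = 1/√(1 − 0.965²) = 3.8132
K = (γ − 1)m₀c² = (3.8132 − 1) × 139.6 MeV = 2.8132 × 139.6 MeV = 393 MeV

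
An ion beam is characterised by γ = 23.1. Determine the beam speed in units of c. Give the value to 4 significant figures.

β = √(1 − 1/γ²) = √(1 − 1/23.1²) = √(0.998126) = 0.9991

β ≈ 0.9991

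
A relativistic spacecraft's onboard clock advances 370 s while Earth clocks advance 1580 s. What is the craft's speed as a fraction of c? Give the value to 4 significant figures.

γ = Δt/τ₀ = 1580/370 = 4.27027
β = √(1 − 1/γ²) = √(1 − 1/4.27027²) = 0.9722

β ≈ 0.9722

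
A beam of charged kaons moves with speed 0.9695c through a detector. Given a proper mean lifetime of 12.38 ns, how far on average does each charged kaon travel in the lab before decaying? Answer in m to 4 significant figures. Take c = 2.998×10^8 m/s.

d ≈ 14.68 m

γ = 1/√(1 − 0.9695²) = 4.08011
Dilated lifetime: Δt = γτ₀ = 4.08011 × 12.38 ns = 50.5118 ns
d = vΔt = 0.9695c × 50.5118 ns = 2.90656×10^8 m/s × 5.05118×10^-8 s = 14.68 m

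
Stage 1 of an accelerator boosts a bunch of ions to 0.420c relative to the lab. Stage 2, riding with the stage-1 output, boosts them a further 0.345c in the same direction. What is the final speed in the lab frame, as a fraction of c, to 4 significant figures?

u ≈ 0.6682c

Compose boost 2: (0.345 + 0.420)/(1 + 0.345×0.420) = 0.7650/1.14490 = 0.6682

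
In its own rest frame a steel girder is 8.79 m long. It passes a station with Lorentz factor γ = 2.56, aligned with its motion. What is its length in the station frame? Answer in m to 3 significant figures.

L ≈ 3.43 m

γ = 2.56 (given)
Length contraction: L = L₀/γ = 8.79/2.56 = 3.43 m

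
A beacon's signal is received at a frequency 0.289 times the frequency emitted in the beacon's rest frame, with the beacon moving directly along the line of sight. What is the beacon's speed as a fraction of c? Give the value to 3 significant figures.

β ≈ 0.846

f_obs/f_src = √((1−β)/(1+β)) = 0.289  ⇒  (1−β)/(1+β) = 0.083521
β = |1 − D²|/(1 + D²) = |1 − 0.083521|/(1 + 0.083521) = 0.846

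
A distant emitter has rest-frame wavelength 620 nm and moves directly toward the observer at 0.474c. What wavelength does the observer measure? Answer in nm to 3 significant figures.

λ_obs ≈ 370 nm

Relativistic Doppler: λ_obs = λ_src √((1−β)/(1+β))
= 620 × √(0.52600/1.4740) = 620 × 0.59737 = 370 nm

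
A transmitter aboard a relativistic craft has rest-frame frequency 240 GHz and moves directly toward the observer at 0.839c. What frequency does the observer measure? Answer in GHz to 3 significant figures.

Relativistic Doppler: f_obs = f_src √((1+β)/(1−β))
= 240 × √(1.8390/0.16100) = 240 × 3.3797 = 811 GHz

f_obs ≈ 811 GHz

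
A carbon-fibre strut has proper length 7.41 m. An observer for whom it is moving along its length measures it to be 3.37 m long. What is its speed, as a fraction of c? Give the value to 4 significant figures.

γ = L₀/L = 7.41/3.37 = 2.19881
β = √(1 − 1/γ²) = 0.8906

β ≈ 0.8906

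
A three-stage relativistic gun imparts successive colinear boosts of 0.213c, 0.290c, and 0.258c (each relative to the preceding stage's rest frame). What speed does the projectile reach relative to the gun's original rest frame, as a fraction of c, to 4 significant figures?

Compose boost 2: (0.290 + 0.213)/(1 + 0.290×0.213) = 0.5030/1.06177 = 0.473737
Compose boost 3: (0.258 + 0.473737)/(1 + 0.258×0.473737) = 0.731737/1.12222 = 0.6520

u ≈ 0.6520c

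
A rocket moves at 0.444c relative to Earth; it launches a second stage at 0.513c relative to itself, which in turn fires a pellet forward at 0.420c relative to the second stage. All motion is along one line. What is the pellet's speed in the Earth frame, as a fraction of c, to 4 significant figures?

Compose boost 2: (0.513 + 0.444)/(1 + 0.513×0.444) = 0.9570/1.22777 = 0.779461
Compose boost 3: (0.420 + 0.779461)/(1 + 0.420×0.779461) = 1.19946/1.32737 = 0.9036

u ≈ 0.9036c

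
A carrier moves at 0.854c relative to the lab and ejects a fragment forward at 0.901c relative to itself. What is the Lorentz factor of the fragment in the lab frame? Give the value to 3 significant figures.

u_lab = (0.901 + 0.854)/(1 + 0.901×0.854) = 1.755/1.76945 = 0.991831
γ = 1/√(1 − 0.991831²) = 7.84

γ ≈ 7.84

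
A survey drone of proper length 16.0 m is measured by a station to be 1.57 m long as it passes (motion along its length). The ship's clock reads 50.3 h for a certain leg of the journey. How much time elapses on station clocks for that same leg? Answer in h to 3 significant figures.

Δt ≈ 513 h

Length contraction ⇒ γ = L₀/L = 16.0/1.57 = 10.191
Time dilation: Δt = γτ₀ = 10.191 × 50.3 h = 513 h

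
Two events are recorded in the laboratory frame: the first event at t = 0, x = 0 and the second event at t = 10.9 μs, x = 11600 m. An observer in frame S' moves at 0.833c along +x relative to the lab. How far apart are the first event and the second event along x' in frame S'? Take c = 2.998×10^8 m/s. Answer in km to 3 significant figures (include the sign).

Δx' ≈ 16.0 km

γ = 1/√(1 − 0.833²) = 1.8074
Δx' = γ(Δx − vΔt) = 1.8074 × (11600 m − 0.833×(2.998×10^8 m/s)×10.9×10^-6 s)
= 1.8074 × (8877.9 m) = 16.0 km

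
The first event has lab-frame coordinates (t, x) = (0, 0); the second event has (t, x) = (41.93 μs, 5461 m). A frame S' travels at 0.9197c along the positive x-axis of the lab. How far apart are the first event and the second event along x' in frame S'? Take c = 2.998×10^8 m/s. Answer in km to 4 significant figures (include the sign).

γ = 1/√(1 − 0.9197²) = 2.54698
Δx' = γ(Δx − vΔt) = 2.54698 × (5461 m − 0.9197×(2.998×10^8 m/s)×41.93×10^-6 s)
= 2.54698 × (-6100.19 m) = -15.54 km

Δx' ≈ -15.54 km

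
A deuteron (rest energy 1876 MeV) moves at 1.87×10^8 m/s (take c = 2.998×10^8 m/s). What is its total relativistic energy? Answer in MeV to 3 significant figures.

β = v/c = 1.87×10^8 / 2.998×10^8 = 0.62375
γ = 1/√(1 − 0.62375²) = 1.2794
E = γm₀c² = 1.2794 × 1876 MeV = 2400 MeV

E ≈ 2400 MeV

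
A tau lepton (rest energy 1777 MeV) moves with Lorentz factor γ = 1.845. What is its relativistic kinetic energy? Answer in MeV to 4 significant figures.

K ≈ 1502 MeV

γ = 1.845 (given)
K = (γ − 1)m₀c² = (1.845 − 1) × 1777 MeV = 0.845000 × 1777 MeV = 1502 MeV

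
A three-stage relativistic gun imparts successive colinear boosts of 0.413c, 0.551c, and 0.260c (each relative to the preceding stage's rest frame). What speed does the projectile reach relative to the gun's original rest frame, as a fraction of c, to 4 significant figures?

u ≈ 0.8681c

Compose boost 2: (0.551 + 0.413)/(1 + 0.551×0.413) = 0.9640/1.22756 = 0.785296
Compose boost 3: (0.260 + 0.785296)/(1 + 0.260×0.785296) = 1.04530/1.20418 = 0.8681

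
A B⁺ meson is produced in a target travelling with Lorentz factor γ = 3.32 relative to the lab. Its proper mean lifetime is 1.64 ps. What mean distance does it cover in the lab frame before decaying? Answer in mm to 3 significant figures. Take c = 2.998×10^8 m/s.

β = √(1 − 1/γ²) = √(1 − 1/3.32²) = 0.95356
Dilated lifetime: Δt = γτ₀ = 3.32 × 1.64 ps = 5.4448 ps
d = vΔt = 0.95356c × 5.4448 ps = 2.8588×10^8 m/s × 5.4448×10^-12 s = 1.56 mm

d ≈ 1.56 mm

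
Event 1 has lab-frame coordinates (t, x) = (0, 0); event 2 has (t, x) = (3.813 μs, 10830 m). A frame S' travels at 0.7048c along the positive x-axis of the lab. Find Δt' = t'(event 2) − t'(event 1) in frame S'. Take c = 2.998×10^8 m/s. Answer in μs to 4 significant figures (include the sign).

γ = 1/√(1 − 0.7048²) = 1.40963
Δt' = γ(Δt − vΔx/c²) = 1.40963 × (3.813 μs − 0.7048×10830 m / (2.998×10^8 m/s))
= 1.40963 × (-21.6473 μs) = -30.51 μs

Δt' ≈ -30.51 μs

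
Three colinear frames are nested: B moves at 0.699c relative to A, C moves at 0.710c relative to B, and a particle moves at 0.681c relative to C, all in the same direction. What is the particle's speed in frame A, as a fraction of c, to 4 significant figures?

u ≈ 0.9887c

Compose boost 2: (0.710 + 0.699)/(1 + 0.710×0.699) = 1.409/1.49629 = 0.941662
Compose boost 3: (0.681 + 0.941662)/(1 + 0.681×0.941662) = 1.62266/1.64127 = 0.9887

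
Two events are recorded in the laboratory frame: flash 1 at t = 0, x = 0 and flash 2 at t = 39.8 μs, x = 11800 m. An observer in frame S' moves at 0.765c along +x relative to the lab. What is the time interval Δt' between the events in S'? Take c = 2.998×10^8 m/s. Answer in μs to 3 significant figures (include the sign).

Δt' ≈ 15.0 μs

γ = 1/√(1 − 0.765²) = 1.5527
Δt' = γ(Δt − vΔx/c²) = 1.5527 × (39.8 μs − 0.765×11800 m / (2.998×10^8 m/s))
= 1.5527 × (9.6899 μs) = 15.0 μs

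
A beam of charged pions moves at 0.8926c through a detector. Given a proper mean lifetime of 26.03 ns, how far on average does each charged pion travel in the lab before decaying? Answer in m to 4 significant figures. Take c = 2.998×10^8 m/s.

γ = 1/√(1 − 0.8926²) = 2.21804
Dilated lifetime: Δt = γτ₀ = 2.21804 × 26.03 ns = 57.7355 ns
d = vΔt = 0.8926c × 57.7355 ns = 2.67601×10^8 m/s × 5.77355×10^-8 s = 15.45 m

d ≈ 15.45 m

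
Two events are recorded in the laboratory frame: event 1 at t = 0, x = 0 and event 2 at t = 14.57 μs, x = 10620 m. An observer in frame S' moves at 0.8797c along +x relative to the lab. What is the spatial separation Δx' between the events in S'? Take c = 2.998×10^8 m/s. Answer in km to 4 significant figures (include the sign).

γ = 1/√(1 − 0.8797²) = 2.10292
Δx' = γ(Δx − vΔt) = 2.10292 × (10620 m − 0.8797×(2.998×10^8 m/s)×14.57×10^-6 s)
= 2.10292 × (6777.39 m) = 14.25 km

Δx' ≈ 14.25 km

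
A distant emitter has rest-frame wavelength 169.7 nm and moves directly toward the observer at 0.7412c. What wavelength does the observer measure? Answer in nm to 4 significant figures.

λ_obs ≈ 65.42 nm

Relativistic Doppler: λ_obs = λ_src √((1−β)/(1+β))
= 169.7 × √(0.258800/1.74120) = 169.7 × 0.385530 = 65.42 nm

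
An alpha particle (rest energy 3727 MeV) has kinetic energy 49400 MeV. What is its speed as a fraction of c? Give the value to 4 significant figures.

γ = 1 + K/(m₀c²) = 1 + 49400/3727 = 14.2546
β = √(1 − 1/γ²) = 0.9975

β ≈ 0.9975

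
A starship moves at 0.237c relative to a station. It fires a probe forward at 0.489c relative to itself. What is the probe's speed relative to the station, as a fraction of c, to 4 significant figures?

Relativistic velocity addition: u = (u' + v)/(1 + u'v/c²)
= (0.489 + 0.237)/(1 + 0.489×0.237) = 0.7260/1.11589 = 0.6506

u ≈ 0.6506c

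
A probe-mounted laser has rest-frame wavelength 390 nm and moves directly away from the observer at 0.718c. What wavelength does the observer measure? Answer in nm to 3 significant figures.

Relativistic Doppler: λ_obs = λ_src √((1+β)/(1−β))
= 390 × √(1.7180/0.28200) = 390 × 2.4682 = 963 nm

λ_obs ≈ 963 nm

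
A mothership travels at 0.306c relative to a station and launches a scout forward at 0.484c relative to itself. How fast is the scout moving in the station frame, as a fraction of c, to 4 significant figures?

u ≈ 0.6881c

Compose boost 2: (0.484 + 0.306)/(1 + 0.484×0.306) = 0.7900/1.14810 = 0.6881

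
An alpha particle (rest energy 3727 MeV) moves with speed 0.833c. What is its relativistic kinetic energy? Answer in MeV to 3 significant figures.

K ≈ 3010 MeV

γ = 1/√(1 − 0.833²) = 1.8074
K = (γ − 1)m₀c² = (1.8074 − 1) × 3727 MeV = 0.80743 × 3727 MeV = 3010 MeV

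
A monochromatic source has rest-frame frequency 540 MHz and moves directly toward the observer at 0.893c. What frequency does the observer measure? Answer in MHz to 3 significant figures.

Relativistic Doppler: f_obs = f_src √((1+β)/(1−β))
= 540 × √(1.8930/0.10700) = 540 × 4.2061 = 2270 MHz

f_obs ≈ 2270 MHz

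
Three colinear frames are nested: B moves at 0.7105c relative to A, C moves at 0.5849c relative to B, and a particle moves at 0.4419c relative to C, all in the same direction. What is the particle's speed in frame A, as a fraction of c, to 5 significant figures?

u ≈ 0.96626c

Compose boost 2: (0.5849 + 0.7105)/(1 + 0.5849×0.7105) = 1.2954/1.415571 = 0.9151075
Compose boost 3: (0.4419 + 0.9151075)/(1 + 0.4419×0.9151075) = 1.357007/1.404386 = 0.96626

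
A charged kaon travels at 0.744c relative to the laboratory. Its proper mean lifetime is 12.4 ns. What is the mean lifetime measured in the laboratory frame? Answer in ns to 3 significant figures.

Δt ≈ 18.6 ns

γ = 1/√(1 − 0.744²) = 1.4966
Time dilation: Δt = γτ₀ = 1.4966 × 12.4 ns = 18.6 ns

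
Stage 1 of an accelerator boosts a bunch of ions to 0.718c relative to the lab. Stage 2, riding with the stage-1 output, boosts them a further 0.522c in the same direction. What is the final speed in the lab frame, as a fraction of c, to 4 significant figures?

u ≈ 0.9020c

Compose boost 2: (0.522 + 0.718)/(1 + 0.522×0.718) = 1.240/1.37480 = 0.9020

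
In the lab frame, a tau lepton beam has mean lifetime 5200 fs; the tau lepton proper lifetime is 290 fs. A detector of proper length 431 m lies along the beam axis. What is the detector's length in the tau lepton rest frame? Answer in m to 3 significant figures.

L ≈ 24.0 m

Time dilation ⇒ γ = Δt/τ₀ = 5200/290 = 17.931
Length contraction: L = L₀/γ = 431/17.931 = 24.0 m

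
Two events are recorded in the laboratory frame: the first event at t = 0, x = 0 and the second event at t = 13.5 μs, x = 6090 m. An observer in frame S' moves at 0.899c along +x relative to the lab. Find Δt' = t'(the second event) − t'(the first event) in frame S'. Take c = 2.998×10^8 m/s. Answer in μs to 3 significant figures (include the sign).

γ = 1/√(1 − 0.899²) = 2.2834
Δt' = γ(Δt − vΔx/c²) = 2.2834 × (13.5 μs − 0.899×6090 m / (2.998×10^8 m/s))
= 2.2834 × (-4.7619 μs) = -10.9 μs

Δt' ≈ -10.9 μs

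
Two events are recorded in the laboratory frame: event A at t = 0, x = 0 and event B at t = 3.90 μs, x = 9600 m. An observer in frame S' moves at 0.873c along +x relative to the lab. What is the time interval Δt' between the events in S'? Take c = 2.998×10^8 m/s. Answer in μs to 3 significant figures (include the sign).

γ = 1/√(1 − 0.873²) = 2.0504
Δt' = γ(Δt − vΔx/c²) = 2.0504 × (3.90 μs − 0.873×9600 m / (2.998×10^8 m/s))
= 2.0504 × (-24.055 μs) = -49.3 μs

Δt' ≈ -49.3 μs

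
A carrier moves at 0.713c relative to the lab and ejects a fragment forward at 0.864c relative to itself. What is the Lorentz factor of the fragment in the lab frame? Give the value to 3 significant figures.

γ ≈ 4.58

u_lab = (0.864 + 0.713)/(1 + 0.864×0.713) = 1.577/1.61603 = 0.975847
γ = 1/√(1 − 0.975847²) = 4.58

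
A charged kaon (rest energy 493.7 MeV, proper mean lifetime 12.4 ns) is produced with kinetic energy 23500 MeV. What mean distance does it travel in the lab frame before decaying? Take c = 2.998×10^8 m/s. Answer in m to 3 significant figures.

γ = 1 + K/(m₀c²) = 1 + 23500/493.7 = 48.600
β = √(1 − 1/γ²) = 0.99979
Dilated lifetime: γτ₀ = 48.600 × 12.4 ns = 602.64 ns
d = βc·γτ₀ = 0.99979 × (2.998×10^8 m/s) × 6.0264×10^-7 s = 181 m

d ≈ 181 m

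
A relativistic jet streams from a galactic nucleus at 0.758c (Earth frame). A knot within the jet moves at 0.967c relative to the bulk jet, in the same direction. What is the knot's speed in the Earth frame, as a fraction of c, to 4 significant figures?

u ≈ 0.9954c

Relativistic velocity addition: u = (u' + v)/(1 + u'v/c²)
= (0.967 + 0.758)/(1 + 0.967×0.758) = 1.725/1.73299 = 0.9954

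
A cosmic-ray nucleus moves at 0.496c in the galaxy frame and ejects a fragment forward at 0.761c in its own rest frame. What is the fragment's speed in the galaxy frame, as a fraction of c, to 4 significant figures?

u ≈ 0.9126c

Compose boost 2: (0.761 + 0.496)/(1 + 0.761×0.496) = 1.257/1.37746 = 0.9126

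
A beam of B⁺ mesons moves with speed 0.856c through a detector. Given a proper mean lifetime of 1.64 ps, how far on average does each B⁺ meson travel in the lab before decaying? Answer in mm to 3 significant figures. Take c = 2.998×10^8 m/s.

d ≈ 0.814 mm

γ = 1/√(1 − 0.856²) = 1.9343
Dilated lifetime: Δt = γτ₀ = 1.9343 × 1.64 ps = 3.1723 ps
d = vΔt = 0.856c × 3.1723 ps = 2.5663×10^8 m/s × 3.1723×10^-12 s = 0.814 mm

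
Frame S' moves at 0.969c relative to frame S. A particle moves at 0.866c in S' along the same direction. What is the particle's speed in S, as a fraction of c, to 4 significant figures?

Relativistic velocity addition: u = (u' + v)/(1 + u'v/c²)
= (0.866 + 0.969)/(1 + 0.866×0.969) = 1.835/1.83915 = 0.9977

u ≈ 0.9977c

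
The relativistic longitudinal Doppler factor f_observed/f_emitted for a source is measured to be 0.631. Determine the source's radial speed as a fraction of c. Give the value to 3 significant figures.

f_obs/f_src = √((1−β)/(1+β)) = 0.631  ⇒  (1−β)/(1+β) = 0.39816
β = |1 − D²|/(1 + D²) = |1 − 0.39816|/(1 + 0.39816) = 0.430

β ≈ 0.430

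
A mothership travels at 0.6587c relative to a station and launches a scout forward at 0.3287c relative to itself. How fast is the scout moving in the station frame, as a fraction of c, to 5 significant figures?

u ≈ 0.81166c

Compose boost 2: (0.3287 + 0.6587)/(1 + 0.3287×0.6587) = 0.98740/1.216515 = 0.81166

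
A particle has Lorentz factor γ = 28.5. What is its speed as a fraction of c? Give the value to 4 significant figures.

β = √(1 − 1/γ²) = √(1 − 1/28.5²) = √(0.998769) = 0.9994

β ≈ 0.9994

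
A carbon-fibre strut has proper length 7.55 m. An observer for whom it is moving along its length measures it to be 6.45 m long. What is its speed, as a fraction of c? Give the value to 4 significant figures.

β ≈ 0.5198

γ = L₀/L = 7.55/6.45 = 1.17054
β = √(1 − 1/γ²) = 0.5198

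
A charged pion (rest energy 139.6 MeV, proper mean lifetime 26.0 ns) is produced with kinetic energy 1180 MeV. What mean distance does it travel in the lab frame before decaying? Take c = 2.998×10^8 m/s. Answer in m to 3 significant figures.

γ = 1 + K/(m₀c²) = 1 + 1180/139.6 = 9.4527
β = √(1 − 1/γ²) = 0.99439
Dilated lifetime: γτ₀ = 9.4527 × 26.0 ns = 245.77 ns
d = βc·γτ₀ = 0.99439 × (2.998×10^8 m/s) × 2.4577×10^-7 s = 73.3 m

d ≈ 73.3 m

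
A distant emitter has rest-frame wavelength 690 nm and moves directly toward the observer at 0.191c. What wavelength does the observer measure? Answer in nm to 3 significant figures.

Relativistic Doppler: λ_obs = λ_src √((1−β)/(1+β))
= 690 × √(0.80900/1.1910) = 690 × 0.82417 = 569 nm

λ_obs ≈ 569 nm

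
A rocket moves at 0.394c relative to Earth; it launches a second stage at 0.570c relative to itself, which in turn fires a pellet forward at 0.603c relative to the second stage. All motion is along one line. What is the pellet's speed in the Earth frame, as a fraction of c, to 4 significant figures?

Compose boost 2: (0.570 + 0.394)/(1 + 0.570×0.394) = 0.9640/1.22458 = 0.787209
Compose boost 3: (0.603 + 0.787209)/(1 + 0.603×0.787209) = 1.39021/1.47469 = 0.9427

u ≈ 0.9427c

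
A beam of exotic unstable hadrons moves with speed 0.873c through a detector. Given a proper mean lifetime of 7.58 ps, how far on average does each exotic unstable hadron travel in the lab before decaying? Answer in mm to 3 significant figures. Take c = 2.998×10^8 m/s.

d ≈ 4.07 mm

γ = 1/√(1 − 0.873²) = 2.0504
Dilated lifetime: Δt = γτ₀ = 2.0504 × 7.58 ps = 15.542 ps
d = vΔt = 0.873c × 15.542 ps = 2.6173×10^8 m/s × 1.5542×10^-11 s = 4.07 mm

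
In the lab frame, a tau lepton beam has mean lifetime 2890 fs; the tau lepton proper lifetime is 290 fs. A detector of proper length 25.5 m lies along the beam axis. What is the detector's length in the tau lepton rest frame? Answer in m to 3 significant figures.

Time dilation ⇒ γ = Δt/τ₀ = 2890/290 = 9.9655
Length contraction: L = L₀/γ = 25.5/9.9655 = 2.56 m

L ≈ 2.56 m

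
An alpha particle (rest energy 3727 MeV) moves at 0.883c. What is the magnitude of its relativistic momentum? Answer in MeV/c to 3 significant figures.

γ = 1/√(1 − 0.883²) = 2.1305
p = γβm₀c = 2.1305 × 0.883 × 3727 MeV/c = 7010 MeV/c

p ≈ 7010 MeV/c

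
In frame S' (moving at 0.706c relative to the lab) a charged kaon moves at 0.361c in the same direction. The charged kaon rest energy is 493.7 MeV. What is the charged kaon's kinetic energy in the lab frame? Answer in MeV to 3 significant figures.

K ≈ 444 MeV

u_lab = (0.361 + 0.706)/(1 + 0.361×0.706) = 0.850290
γ = 1/√(1 − 0.850290²) = 1.9000
K = (γ − 1)m₀c² = (1.9000 − 1) × 493.7 = 0.90000 × 493.7 = 444 MeV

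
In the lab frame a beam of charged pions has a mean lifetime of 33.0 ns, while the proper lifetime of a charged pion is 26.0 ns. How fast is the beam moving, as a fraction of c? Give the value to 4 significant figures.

γ = Δt/τ₀ = 33.0/26.0 = 1.26923
β = √(1 − 1/γ²) = √(1 − 1/1.26923²) = 0.6158

β ≈ 0.6158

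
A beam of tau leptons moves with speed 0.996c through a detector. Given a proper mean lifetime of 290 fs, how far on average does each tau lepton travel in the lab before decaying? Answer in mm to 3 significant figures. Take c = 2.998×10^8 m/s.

γ = 1/√(1 − 0.996²) = 11.192
Dilated lifetime: Δt = γτ₀ = 11.192 × 290 fs = 3245.5 fs
d = vΔt = 0.996c × 3245.5 fs = 2.9860×10^8 m/s × 3.2455×10^-12 s = 0.969 mm

d ≈ 0.969 mm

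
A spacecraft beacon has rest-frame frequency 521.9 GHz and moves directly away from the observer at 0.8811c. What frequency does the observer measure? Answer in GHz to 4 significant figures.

Relativistic Doppler: f_obs = f_src √((1−β)/(1+β))
= 521.9 × √(0.118900/1.88110) = 521.9 × 0.251411 = 131.2 GHz

f_obs ≈ 131.2 GHz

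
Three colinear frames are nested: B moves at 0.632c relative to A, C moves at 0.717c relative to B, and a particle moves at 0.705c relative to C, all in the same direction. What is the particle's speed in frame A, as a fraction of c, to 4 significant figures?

u ≈ 0.9872c

Compose boost 2: (0.717 + 0.632)/(1 + 0.717×0.632) = 1.349/1.45314 = 0.928332
Compose boost 3: (0.705 + 0.928332)/(1 + 0.705×0.928332) = 1.63333/1.65447 = 0.9872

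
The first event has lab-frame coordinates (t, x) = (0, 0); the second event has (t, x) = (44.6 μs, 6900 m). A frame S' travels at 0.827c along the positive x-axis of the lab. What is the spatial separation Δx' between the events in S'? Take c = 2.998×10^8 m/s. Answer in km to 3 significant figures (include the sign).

Δx' ≈ -7.40 km

γ = 1/√(1 − 0.827²) = 1.7787
Δx' = γ(Δx − vΔt) = 1.7787 × (6900 m − 0.827×(2.998×10^8 m/s)×44.6×10^-6 s)
= 1.7787 × (-4157.9 m) = -7.40 km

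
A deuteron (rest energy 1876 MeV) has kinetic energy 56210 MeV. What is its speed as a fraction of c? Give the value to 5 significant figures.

β ≈ 0.99948

γ = 1 + K/(m₀c²) = 1 + 56210/1876 = 30.96269
β = √(1 − 1/γ²) = 0.99948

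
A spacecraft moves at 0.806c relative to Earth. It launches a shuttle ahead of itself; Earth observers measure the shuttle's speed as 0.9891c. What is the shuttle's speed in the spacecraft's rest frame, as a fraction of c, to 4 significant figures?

u' ≈ 0.9029c

Inverse velocity addition: u' = (u − v)/(1 − uv/c²)
= (0.9891 − 0.806)/(1 − 0.9891×0.806) = 0.1831/0.202785 = 0.9029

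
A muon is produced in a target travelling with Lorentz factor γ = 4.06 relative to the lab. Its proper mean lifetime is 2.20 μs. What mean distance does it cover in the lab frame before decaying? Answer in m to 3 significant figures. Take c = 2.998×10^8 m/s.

β = √(1 − 1/γ²) = √(1 − 1/4.06²) = 0.96919
Dilated lifetime: Δt = γτ₀ = 4.06 × 2.20 μs = 8.9320 μs
d = vΔt = 0.96919c × 8.9320 μs = 2.9056×10^8 m/s × 8.9320×10^-6 s = 2600 m

d ≈ 2600 m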